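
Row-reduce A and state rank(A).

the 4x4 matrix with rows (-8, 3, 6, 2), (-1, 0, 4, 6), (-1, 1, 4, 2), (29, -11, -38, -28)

Row reduction:
R2 <- R2 - (1/8)*R1:  [    0  -3/8  13/4  23/4 ]
R3 <- R3 - (1/8)*R1:  [    0   5/8  13/4   7/4 ]
R4 <- R4 - (-29/8)*R1:  [     0   -1/8  -65/4  -83/4 ]
R3 <- R3 - (-5/3)*R2:  [    0     0  26/3  34/3 ]
R4 <- R4 - (1/3)*R2:  [     0      0  -52/3  -68/3 ]
R4 <- R4 - (-2)*R3:  [ 0  0  0  0 ]
Row echelon form:
[ -8     3     6     2 ]
[  0  -3/8  13/4  23/4 ]
[  0     0  26/3  34/3 ]
[  0     0     0     0 ]
Nonzero rows / pivot columns: 3

rank(A) = 3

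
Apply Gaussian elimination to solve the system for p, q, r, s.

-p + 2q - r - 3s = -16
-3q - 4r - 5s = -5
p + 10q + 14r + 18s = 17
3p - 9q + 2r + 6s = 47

Forward elimination on [A|b]:
R3 <- R3 - (-1)*R1:  [  0  12  13  15   1 ]
R4 <- R4 - (-3)*R1:  [  0  -3  -1  -3  -1 ]
R3 <- R3 - (-4)*R2:  [   0    0   -3   -5  -19 ]
R4 <- R4 - (1)*R2:  [ 0  0  3  2  4 ]
R4 <- R4 - (-1)*R3:  [   0    0    0   -3  -15 ]
Row echelon form:
[ -1   2  -1  -3  |  -16 ]
[  0  -3  -4  -5  |   -5 ]
[  0   0  -3  -5  |  -19 ]
[  0   0   0  -3  |  -15 ]
Back-substitution:
s = (-15) / -3 = 5
r = (-19 - (-5)*(5)) / -3 = -2
q = (-5 - (-4)*(-2) - (-5)*(5)) / -3 = -4
p = (-16 - (2)*(-4) - (-1)*(-2) - (-3)*(5)) / -1 = -5

(-5, -4, -2, 5)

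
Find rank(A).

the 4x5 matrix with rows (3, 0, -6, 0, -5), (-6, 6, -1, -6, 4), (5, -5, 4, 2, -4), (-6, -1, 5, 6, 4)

rank(A) = 4

Row reduction:
R2 <- R2 - (-2)*R1:  [   0    6  -13   -6   -6 ]
R3 <- R3 - (5/3)*R1:  [    0    -5    14     2  13/3 ]
R4 <- R4 - (-2)*R1:  [  0  -1  -7   6  -6 ]
R3 <- R3 - (-5/6)*R2:  [    0     0  19/6    -3  -2/3 ]
R4 <- R4 - (-1/6)*R2:  [     0      0  -55/6      5     -7 ]
R4 <- R4 - (-55/19)*R3:  [       0        0        0   -70/19  -509/57 ]
Row echelon form:
[ 3  0    -6       0       -5 ]
[ 0  6   -13      -6       -6 ]
[ 0  0  19/6      -3     -2/3 ]
[ 0  0     0  -70/19  -509/57 ]
Nonzero rows / pivot columns: 4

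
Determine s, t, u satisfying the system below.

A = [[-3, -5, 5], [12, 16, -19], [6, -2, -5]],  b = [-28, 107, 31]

Forward elimination on [A|b]:
R2 <- R2 - (-4)*R1:  [  0  -4   1  -5 ]
R3 <- R3 - (-2)*R1:  [   0  -12    5  -25 ]
R3 <- R3 - (3)*R2:  [   0    0    2  -10 ]
Row echelon form:
[ -3  -5  5  |  -28 ]
[  0  -4  1  |   -5 ]
[  0   0  2  |  -10 ]
Back-substitution:
u = (-10) / 2 = -5
t = (-5 - (1)*(-5)) / -4 = 0
s = (-28 - (-5)*(0) - (5)*(-5)) / -3 = 1

(1, 0, -5)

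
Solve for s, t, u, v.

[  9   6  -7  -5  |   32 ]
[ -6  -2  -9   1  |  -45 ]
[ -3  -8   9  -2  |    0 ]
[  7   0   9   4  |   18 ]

Forward elimination on [A|b]:
R2 <- R2 - (-2/3)*R1:  [     0      2  -41/3   -7/3  -71/3 ]
R3 <- R3 - (-1/3)*R1:  [     0     -6   20/3  -11/3   32/3 ]
R4 <- R4 - (7/9)*R1:  [     0  -14/3  130/9   71/9  -62/9 ]
R3 <- R3 - (-3)*R2:  [      0       0  -103/3   -32/3  -181/3 ]
R4 <- R4 - (-7/3)*R2:  [      0       0  -157/9    22/9  -559/9 ]
R4 <- R4 - (157/309)*R3:  [         0          0          0    810/103  -3240/103 ]
Row echelon form:
[ 9  6      -7       -5  |         32 ]
[ 0  2   -41/3     -7/3  |      -71/3 ]
[ 0  0  -103/3    -32/3  |     -181/3 ]
[ 0  0       0  810/103  |  -3240/103 ]
Back-substitution:
v = (-3240/103) / (810/103) = -4
u = (-181/3 - (-32/3)*(-4)) / (-103/3) = 3
t = (-71/3 - (-41/3)*(3) - (-7/3)*(-4)) / 2 = 4
s = (32 - (6)*(4) - (-7)*(3) - (-5)*(-4)) / 9 = 1

(1, 4, 3, -4)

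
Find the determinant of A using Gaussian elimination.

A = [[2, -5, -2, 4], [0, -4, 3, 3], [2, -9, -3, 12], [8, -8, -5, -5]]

det(A) = 96

Forward elimination:
R3 <- R3 - (1)*R1:  [  0  -4  -1   8 ]
R4 <- R4 - (4)*R1:  [   0   12    3  -21 ]
R3 <- R3 - (1)*R2:  [  0   0  -4   5 ]
R4 <- R4 - (-3)*R2:  [   0    0   12  -12 ]
R4 <- R4 - (-3)*R3:  [ 0  0  0  3 ]
Upper-triangular form:
[ 2  -5  -2  4 ]
[ 0  -4   3  3 ]
[ 0   0  -4  5 ]
[ 0   0   0  3 ]
det(A) = (-1)^0 * (2) * (-4) * (-4) * (3) = 96  (0 row swaps -> sign +1)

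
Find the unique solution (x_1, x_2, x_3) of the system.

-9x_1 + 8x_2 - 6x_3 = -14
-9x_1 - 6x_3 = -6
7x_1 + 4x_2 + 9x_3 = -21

(4, -1, -5)

Forward elimination on [A|b]:
R2 <- R2 - (1)*R1:  [  0  -8   0   8 ]
R3 <- R3 - (-7/9)*R1:  [      0    92/9    13/3  -287/9 ]
R3 <- R3 - (-23/18)*R2:  [     0      0   13/3  -65/3 ]
Row echelon form:
[ -9   8    -6  |    -14 ]
[  0  -8     0  |      8 ]
[  0   0  13/3  |  -65/3 ]
Back-substitution:
x_3 = (-65/3) / (13/3) = -5
x_2 = (8) / -8 = -1
x_1 = (-14 - (8)*(-1) - (-6)*(-5)) / -9 = 4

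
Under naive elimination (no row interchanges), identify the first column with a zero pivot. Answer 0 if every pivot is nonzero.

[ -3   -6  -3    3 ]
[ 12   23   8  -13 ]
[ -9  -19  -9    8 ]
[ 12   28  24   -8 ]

Naive forward elimination:
R2 <- R2 - (-4)*R1:  [  0  -1  -4  -1 ]
R3 <- R3 - (3)*R1:  [  0  -1   0  -1 ]
R4 <- R4 - (-4)*R1:  [  0   4  12   4 ]
R3 <- R3 - (1)*R2:  [ 0  0  4  0 ]
R4 <- R4 - (-4)*R2:  [  0   0  -4   0 ]
R4 <- R4 - (-1)*R3:  [ 0  0  0  0 ]
Matrix at this point:
[ -3  -6  -3   3 ]
[  0  -1  -4  -1 ]
[  0   0   4   0 ]
[  0   0   0   0 ]
Pivot entry (4,4) in the last row is zero and there are no rows below to swap with -> zero pivot in column 4 (A is singular).

first zero-pivot column = 4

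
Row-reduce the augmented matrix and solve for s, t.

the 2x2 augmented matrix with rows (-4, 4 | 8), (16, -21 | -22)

Forward elimination on [A|b]:
R2 <- R2 - (-4)*R1:  [  0  -5  10 ]
Row echelon form:
[ -4   4  |   8 ]
[  0  -5  |  10 ]
Back-substitution:
t = (10) / -5 = -2
s = (8 - (4)*(-2)) / -4 = -4

(-4, -2)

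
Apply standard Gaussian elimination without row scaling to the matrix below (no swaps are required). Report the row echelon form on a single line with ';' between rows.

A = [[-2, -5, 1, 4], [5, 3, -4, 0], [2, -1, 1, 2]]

Forward elimination:
R2 <- R2 - (-5/2)*R1:  [     0  -19/2   -3/2     10 ]
R3 <- R3 - (-1)*R1:  [  0  -6   2   6 ]
R3 <- R3 - (12/19)*R2:  [     0      0  56/19  -6/19 ]
Row echelon form:
[ -2     -5      1      4 ]
[  0  -19/2   -3/2     10 ]
[  0      0  56/19  -6/19 ]

REF = [-2 -5 1 4; 0 -19/2 -3/2 10; 0 0 56/19 -6/19]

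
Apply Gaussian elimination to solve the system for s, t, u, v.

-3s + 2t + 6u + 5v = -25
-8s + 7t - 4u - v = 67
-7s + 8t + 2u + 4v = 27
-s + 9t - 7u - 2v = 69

(-3, 3, -5, -2)

Forward elimination on [A|b]:
R2 <- R2 - (8/3)*R1:  [     0    5/3    -20  -43/3  401/3 ]
R3 <- R3 - (7/3)*R1:  [     0   10/3    -12  -23/3  256/3 ]
R4 <- R4 - (1/3)*R1:  [     0   25/3     -9  -11/3  232/3 ]
R3 <- R3 - (2)*R2:  [    0     0    28    21  -182 ]
R4 <- R4 - (5)*R2:  [    0     0    91    68  -591 ]
R4 <- R4 - (13/4)*R3:  [    0     0     0  -1/4   1/2 ]
Row echelon form:
[ -3    2    6      5  |    -25 ]
[  0  5/3  -20  -43/3  |  401/3 ]
[  0    0   28     21  |   -182 ]
[  0    0    0   -1/4  |    1/2 ]
Back-substitution:
v = (1/2) / (-1/4) = -2
u = (-182 - (21)*(-2)) / 28 = -5
t = (401/3 - (-20)*(-5) - (-43/3)*(-2)) / (5/3) = 3
s = (-25 - (2)*(3) - (6)*(-5) - (5)*(-2)) / -3 = -3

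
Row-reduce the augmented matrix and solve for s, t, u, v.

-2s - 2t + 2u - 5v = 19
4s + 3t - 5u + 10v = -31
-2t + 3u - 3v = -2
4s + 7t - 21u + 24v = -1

Forward elimination on [A|b]:
R2 <- R2 - (-2)*R1:  [  0  -1  -1   0   7 ]
R4 <- R4 - (-2)*R1:  [   0    3  -17   14   37 ]
R3 <- R3 - (2)*R2:  [   0    0    5   -3  -16 ]
R4 <- R4 - (-3)*R2:  [   0    0  -20   14   58 ]
R4 <- R4 - (-4)*R3:  [  0   0   0   2  -6 ]
Row echelon form:
[ -2  -2   2  -5  |   19 ]
[  0  -1  -1   0  |    7 ]
[  0   0   5  -3  |  -16 ]
[  0   0   0   2  |   -6 ]
Back-substitution:
v = (-6) / 2 = -3
u = (-16 - (-3)*(-3)) / 5 = -5
t = (7 - (-1)*(-5)) / -1 = -2
s = (19 - (-2)*(-2) - (2)*(-5) - (-5)*(-3)) / -2 = -5

(-5, -2, -5, -3)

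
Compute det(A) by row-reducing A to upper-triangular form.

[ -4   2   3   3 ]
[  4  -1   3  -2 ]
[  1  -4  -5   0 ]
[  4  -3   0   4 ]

det(A) = -383

Forward elimination:
R2 <- R2 - (-1)*R1:  [ 0  1  6  1 ]
R3 <- R3 - (-1/4)*R1:  [     0   -7/2  -17/4    3/4 ]
R4 <- R4 - (-1)*R1:  [  0  -1   3   7 ]
R3 <- R3 - (-7/2)*R2:  [    0     0  67/4  17/4 ]
R4 <- R4 - (-1)*R2:  [ 0  0  9  8 ]
R4 <- R4 - (36/67)*R3:  [      0       0       0  383/67 ]
Upper-triangular form:
[ -4  2     3       3 ]
[  0  1     6       1 ]
[  0  0  67/4    17/4 ]
[  0  0     0  383/67 ]
det(A) = (-1)^0 * (-4) * (1) * (67/4) * (383/67) = -383  (0 row swaps -> sign +1)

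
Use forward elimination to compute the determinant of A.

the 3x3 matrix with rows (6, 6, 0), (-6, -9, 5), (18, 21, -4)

det(A) = -18

Forward elimination:
R2 <- R2 - (-1)*R1:  [  0  -3   5 ]
R3 <- R3 - (3)*R1:  [  0   3  -4 ]
R3 <- R3 - (-1)*R2:  [ 0  0  1 ]
Upper-triangular form:
[ 6   6  0 ]
[ 0  -3  5 ]
[ 0   0  1 ]
det(A) = (-1)^0 * (6) * (-3) * (1) = -18  (0 row swaps -> sign +1)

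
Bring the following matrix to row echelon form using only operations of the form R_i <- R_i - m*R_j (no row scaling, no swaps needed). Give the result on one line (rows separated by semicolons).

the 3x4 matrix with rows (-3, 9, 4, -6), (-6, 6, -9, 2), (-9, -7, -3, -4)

REF = [-3 9 4 -6; 0 -12 -17 14; 0 0 199/6 -77/3]

Forward elimination:
R2 <- R2 - (2)*R1:  [   0  -12  -17   14 ]
R3 <- R3 - (3)*R1:  [   0  -34  -15   14 ]
R3 <- R3 - (17/6)*R2:  [     0      0  199/6  -77/3 ]
Row echelon form:
[ -3    9      4     -6 ]
[  0  -12    -17     14 ]
[  0    0  199/6  -77/3 ]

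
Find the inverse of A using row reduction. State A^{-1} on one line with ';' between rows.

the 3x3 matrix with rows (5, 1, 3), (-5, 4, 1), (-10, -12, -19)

Gauss-Jordan on [A | I]:
R1 <- (1/5)*R1:  [   1  1/5  3/5  |  1/5    0    0 ]
R2 <- R2 - (-5)*R1:  [ 0  5  4  |  1  1  0 ]
R3 <- R3 - (-10)*R1:  [   0  -10  -13  |    2    0    1 ]
R2 <- (1/5)*R2:  [   0    1  4/5  |  1/5  1/5    0 ]
R1 <- R1 - (1/5)*R2:  [     1      0  11/25  |   4/25  -1/25      0 ]
R3 <- R3 - (-10)*R2:  [  0   0  -5  |   4   2   1 ]
R3 <- (1/-5)*R3:  [    0     0     1  |  -4/5  -2/5  -1/5 ]
R1 <- R1 - (11/25)*R3:  [      1       0       0  |  64/125  17/125  11/125 ]
R2 <- R2 - (4/5)*R3:  [     0      1      0  |  21/25  13/25   4/25 ]
Right block of [I | A^{-1}] is the inverse:
[ 64/125  17/125  11/125 ]
[  21/25   13/25    4/25 ]
[   -4/5    -2/5    -1/5 ]

inverse = [64/125 17/125 11/125; 21/25 13/25 4/25; -4/5 -2/5 -1/5]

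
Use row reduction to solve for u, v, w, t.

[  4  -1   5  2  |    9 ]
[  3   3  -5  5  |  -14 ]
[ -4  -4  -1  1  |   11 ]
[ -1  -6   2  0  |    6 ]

Forward elimination on [A|b]:
R2 <- R2 - (3/4)*R1:  [     0   15/4  -35/4    7/2  -83/4 ]
R3 <- R3 - (-1)*R1:  [  0  -5   4   3  20 ]
R4 <- R4 - (-1/4)*R1:  [     0  -25/4   13/4    1/2   33/4 ]
R3 <- R3 - (-4/3)*R2:  [     0      0  -23/3   23/3  -23/3 ]
R4 <- R4 - (-5/3)*R2:  [     0      0  -34/3   19/3  -79/3 ]
R4 <- R4 - (34/23)*R3:  [   0    0    0   -5  -15 ]
Row echelon form:
[ 4    -1      5     2  |      9 ]
[ 0  15/4  -35/4   7/2  |  -83/4 ]
[ 0     0  -23/3  23/3  |  -23/3 ]
[ 0     0      0    -5  |    -15 ]
Back-substitution:
t = (-15) / -5 = 3
w = (-23/3 - (23/3)*(3)) / (-23/3) = 4
v = (-83/4 - (-35/4)*(4) - (7/2)*(3)) / (15/4) = 1
u = (9 - (-1)*(1) - (5)*(4) - (2)*(3)) / 4 = -4

(-4, 1, 4, 3)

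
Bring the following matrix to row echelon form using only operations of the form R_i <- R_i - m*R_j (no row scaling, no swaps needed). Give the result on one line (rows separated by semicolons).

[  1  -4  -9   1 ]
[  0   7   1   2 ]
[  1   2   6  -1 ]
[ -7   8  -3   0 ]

Forward elimination:
R3 <- R3 - (1)*R1:  [  0   6  15  -2 ]
R4 <- R4 - (-7)*R1:  [   0  -20  -66    7 ]
R3 <- R3 - (6/7)*R2:  [     0      0   99/7  -26/7 ]
R4 <- R4 - (-20/7)*R2:  [      0       0  -442/7    89/7 ]
R4 <- R4 - (-442/99)*R3:  [       0        0        0  -383/99 ]
Row echelon form:
[ 1  -4    -9        1 ]
[ 0   7     1        2 ]
[ 0   0  99/7    -26/7 ]
[ 0   0     0  -383/99 ]

REF = [1 -4 -9 1; 0 7 1 2; 0 0 99/7 -26/7; 0 0 0 -383/99]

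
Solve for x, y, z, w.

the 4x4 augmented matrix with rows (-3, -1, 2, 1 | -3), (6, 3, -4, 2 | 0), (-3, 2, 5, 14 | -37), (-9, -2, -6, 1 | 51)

Forward elimination on [A|b]:
R2 <- R2 - (-2)*R1:  [  0   1   0   4  -6 ]
R3 <- R3 - (1)*R1:  [   0    3    3   13  -34 ]
R4 <- R4 - (3)*R1:  [   0    1  -12   -2   60 ]
R3 <- R3 - (3)*R2:  [   0    0    3    1  -16 ]
R4 <- R4 - (1)*R2:  [   0    0  -12   -6   66 ]
R4 <- R4 - (-4)*R3:  [  0   0   0  -2   2 ]
Row echelon form:
[ -3  -1  2   1  |   -3 ]
[  0   1  0   4  |   -6 ]
[  0   0  3   1  |  -16 ]
[  0   0  0  -2  |    2 ]
Back-substitution:
w = (2) / -2 = -1
z = (-16 - (1)*(-1)) / 3 = -5
y = (-6 - (4)*(-1)) / 1 = -2
x = (-3 - (-1)*(-2) - (2)*(-5) - (1)*(-1)) / -3 = -2

(-2, -2, -5, -1)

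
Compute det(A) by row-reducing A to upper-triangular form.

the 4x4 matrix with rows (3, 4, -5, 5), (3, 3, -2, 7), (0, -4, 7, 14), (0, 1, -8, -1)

det(A) = -75

Forward elimination:
R2 <- R2 - (1)*R1:  [  0  -1   3   2 ]
R3 <- R3 - (4)*R2:  [  0   0  -5   6 ]
R4 <- R4 - (-1)*R2:  [  0   0  -5   1 ]
R4 <- R4 - (1)*R3:  [  0   0   0  -5 ]
Upper-triangular form:
[ 3   4  -5   5 ]
[ 0  -1   3   2 ]
[ 0   0  -5   6 ]
[ 0   0   0  -5 ]
det(A) = (-1)^0 * (3) * (-1) * (-5) * (-5) = -75  (0 row swaps -> sign +1)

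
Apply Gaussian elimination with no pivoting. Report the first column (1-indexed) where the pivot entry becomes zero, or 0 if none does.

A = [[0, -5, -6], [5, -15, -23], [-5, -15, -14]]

first zero-pivot column = 1

Naive forward elimination:
Pivot entry (1,1) is zero but row 2 has 5 in column 1 -> naive elimination stops; a row interchange (e.g. R1 <-> R2) would be required here.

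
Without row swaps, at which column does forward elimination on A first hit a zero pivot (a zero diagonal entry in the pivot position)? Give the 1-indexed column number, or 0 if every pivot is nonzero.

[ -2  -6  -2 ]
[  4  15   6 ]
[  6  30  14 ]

first zero-pivot column = 3

Naive forward elimination:
R2 <- R2 - (-2)*R1:  [ 0  3  2 ]
R3 <- R3 - (-3)*R1:  [  0  12   8 ]
R3 <- R3 - (4)*R2:  [ 0  0  0 ]
Matrix at this point:
[ -2  -6  -2 ]
[  0   3   2 ]
[  0   0   0 ]
Pivot entry (3,3) in the last row is zero and there are no rows below to swap with -> zero pivot in column 3 (A is singular).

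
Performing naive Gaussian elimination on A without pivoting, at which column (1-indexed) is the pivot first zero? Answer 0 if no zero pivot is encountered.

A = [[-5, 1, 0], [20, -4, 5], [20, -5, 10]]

first zero-pivot column = 2

Naive forward elimination:
R2 <- R2 - (-4)*R1:  [ 0  0  5 ]
R3 <- R3 - (-4)*R1:  [  0  -1  10 ]
Matrix at this point:
[ -5   1   0 ]
[  0   0   5 ]
[  0  -1  10 ]
Pivot entry (2,2) is zero but row 3 has -1 in column 2 -> naive elimination stops; a row interchange (e.g. R2 <-> R3) would be required here.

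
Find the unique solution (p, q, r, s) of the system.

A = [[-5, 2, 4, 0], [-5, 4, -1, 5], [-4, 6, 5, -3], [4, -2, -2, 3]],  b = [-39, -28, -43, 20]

(3, -2, -5, -2)

Forward elimination on [A|b]:
R2 <- R2 - (1)*R1:  [  0   2  -5   5  11 ]
R3 <- R3 - (4/5)*R1:  [     0   22/5    9/5     -3  -59/5 ]
R4 <- R4 - (-4/5)*R1:  [     0   -2/5    6/5      3  -56/5 ]
R3 <- R3 - (11/5)*R2:  [    0     0  64/5   -14   -36 ]
R4 <- R4 - (-1/5)*R2:  [   0    0  1/5    4   -9 ]
R4 <- R4 - (1/64)*R3:  [       0        0        0   135/32  -135/16 ]
Row echelon form:
[ -5  2     4       0  |      -39 ]
[  0  2    -5       5  |       11 ]
[  0  0  64/5     -14  |      -36 ]
[  0  0     0  135/32  |  -135/16 ]
Back-substitution:
s = (-135/16) / (135/32) = -2
r = (-36 - (-14)*(-2)) / (64/5) = -5
q = (11 - (-5)*(-5) - (5)*(-2)) / 2 = -2
p = (-39 - (2)*(-2) - (4)*(-5)) / -5 = 3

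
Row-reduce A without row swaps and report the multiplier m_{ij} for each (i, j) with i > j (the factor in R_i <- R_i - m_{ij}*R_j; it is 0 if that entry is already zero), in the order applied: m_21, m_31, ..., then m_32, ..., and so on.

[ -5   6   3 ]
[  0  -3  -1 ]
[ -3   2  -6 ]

multipliers: 0, 3/5, 8/15

Forward elimination:
R2: entry in column 1 is already 0 -> m_{21} = 0 (no row operation needed)
R3 <- R3 - (3/5)*R1:  [     0   -8/5  -39/5 ]
R3 <- R3 - (8/15)*R2:  [       0        0  -109/15 ]
Multipliers (in order of application): m_{21} = 0, m_{31} = 3/5, m_{32} = 8/15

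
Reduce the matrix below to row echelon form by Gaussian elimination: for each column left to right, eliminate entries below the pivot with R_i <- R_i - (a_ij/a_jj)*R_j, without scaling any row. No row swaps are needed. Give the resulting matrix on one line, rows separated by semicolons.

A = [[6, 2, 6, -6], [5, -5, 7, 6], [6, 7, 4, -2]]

Forward elimination:
R2 <- R2 - (5/6)*R1:  [     0  -20/3      2     11 ]
R3 <- R3 - (1)*R1:  [  0   5  -2   4 ]
R3 <- R3 - (-3/4)*R2:  [    0     0  -1/2  49/4 ]
Row echelon form:
[ 6      2     6    -6 ]
[ 0  -20/3     2    11 ]
[ 0      0  -1/2  49/4 ]

REF = [6 2 6 -6; 0 -20/3 2 11; 0 0 -1/2 49/4]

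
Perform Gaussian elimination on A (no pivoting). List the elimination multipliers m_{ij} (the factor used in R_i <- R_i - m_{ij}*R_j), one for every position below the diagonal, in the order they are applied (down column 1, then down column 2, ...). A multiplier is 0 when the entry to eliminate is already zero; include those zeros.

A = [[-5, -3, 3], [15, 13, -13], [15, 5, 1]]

Forward elimination:
R2 <- R2 - (-3)*R1:  [  0   4  -4 ]
R3 <- R3 - (-3)*R1:  [  0  -4  10 ]
R3 <- R3 - (-1)*R2:  [ 0  0  6 ]
Multipliers (in order of application): m_{21} = -3, m_{31} = -3, m_{32} = -1

multipliers: -3, -3, -1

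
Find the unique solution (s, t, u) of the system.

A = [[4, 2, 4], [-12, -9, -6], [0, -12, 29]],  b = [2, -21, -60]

Forward elimination on [A|b]:
R2 <- R2 - (-3)*R1:  [   0   -3    6  -15 ]
R3 <- R3 - (4)*R2:  [ 0  0  5  0 ]
Row echelon form:
[ 4   2  4  |    2 ]
[ 0  -3  6  |  -15 ]
[ 0   0  5  |    0 ]
Back-substitution:
u = (0) / 5 = 0
t = (-15 - (6)*(0)) / -3 = 5
s = (2 - (2)*(5) - (4)*(0)) / 4 = -2

(-2, 5, 0)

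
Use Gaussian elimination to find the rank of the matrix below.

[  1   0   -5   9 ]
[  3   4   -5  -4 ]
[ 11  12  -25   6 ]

Row reduction:
R2 <- R2 - (3)*R1:  [   0    4   10  -31 ]
R3 <- R3 - (11)*R1:  [   0   12   30  -93 ]
R3 <- R3 - (3)*R2:  [ 0  0  0  0 ]
Row echelon form:
[ 1  0  -5    9 ]
[ 0  4  10  -31 ]
[ 0  0   0    0 ]
Nonzero rows / pivot columns: 2

rank(A) = 2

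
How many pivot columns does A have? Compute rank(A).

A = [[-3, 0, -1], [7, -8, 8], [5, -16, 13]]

rank(A) = 2

Row reduction:
R2 <- R2 - (-7/3)*R1:  [    0    -8  17/3 ]
R3 <- R3 - (-5/3)*R1:  [    0   -16  34/3 ]
R3 <- R3 - (2)*R2:  [ 0  0  0 ]
Row echelon form:
[ -3   0    -1 ]
[  0  -8  17/3 ]
[  0   0     0 ]
Nonzero rows / pivot columns: 2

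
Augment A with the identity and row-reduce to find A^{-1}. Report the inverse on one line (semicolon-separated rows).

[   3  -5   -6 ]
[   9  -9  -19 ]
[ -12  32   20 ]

inverse = [-107/9 23/9 -41/36; -4/3 1/3 -1/12; -5 1 -1/2]

Gauss-Jordan on [A | I]:
R1 <- (1/3)*R1:  [    1  -5/3    -2  |   1/3     0     0 ]
R2 <- R2 - (9)*R1:  [  0   6  -1  |  -3   1   0 ]
R3 <- R3 - (-12)*R1:  [  0  12  -4  |   4   0   1 ]
R2 <- (1/6)*R2:  [    0     1  -1/6  |  -1/2   1/6     0 ]
R1 <- R1 - (-5/3)*R2:  [      1       0  -41/18  |    -1/2    5/18       0 ]
R3 <- R3 - (12)*R2:  [  0   0  -2  |  10  -2   1 ]
R3 <- (1/-2)*R3:  [    0     0     1  |    -5     1  -1/2 ]
R1 <- R1 - (-41/18)*R3:  [      1       0       0  |  -107/9    23/9  -41/36 ]
R2 <- R2 - (-1/6)*R3:  [     0      1      0  |   -4/3    1/3  -1/12 ]
Right block of [I | A^{-1}] is the inverse:
[ -107/9  23/9  -41/36 ]
[   -4/3   1/3   -1/12 ]
[     -5     1    -1/2 ]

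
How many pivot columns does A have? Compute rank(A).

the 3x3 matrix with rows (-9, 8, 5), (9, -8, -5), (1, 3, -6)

rank(A) = 2

Row reduction:
R2 <- R2 - (-1)*R1:  [ 0  0  0 ]
R3 <- R3 - (-1/9)*R1:  [     0   35/9  -49/9 ]
R2 <-> R3   (pivot in column 2 was zero)
[ -9     8      5 ]
[  0  35/9  -49/9 ]
[  0     0      0 ]
Row echelon form:
[ -9     8      5 ]
[  0  35/9  -49/9 ]
[  0     0      0 ]
Nonzero rows / pivot columns: 2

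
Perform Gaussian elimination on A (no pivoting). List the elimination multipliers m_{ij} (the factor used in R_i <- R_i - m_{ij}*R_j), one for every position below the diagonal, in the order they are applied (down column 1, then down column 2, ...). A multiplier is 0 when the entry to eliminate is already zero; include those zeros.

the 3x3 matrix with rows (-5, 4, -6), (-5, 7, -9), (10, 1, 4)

Forward elimination:
R2 <- R2 - (1)*R1:  [  0   3  -3 ]
R3 <- R3 - (-2)*R1:  [  0   9  -8 ]
R3 <- R3 - (3)*R2:  [ 0  0  1 ]
Multipliers (in order of application): m_{21} = 1, m_{31} = -2, m_{32} = 3

multipliers: 1, -2, 3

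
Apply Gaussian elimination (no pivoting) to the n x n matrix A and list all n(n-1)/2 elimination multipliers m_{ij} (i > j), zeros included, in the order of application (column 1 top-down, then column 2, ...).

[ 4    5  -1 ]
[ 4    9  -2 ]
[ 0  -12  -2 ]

multipliers: 1, 0, -3

Forward elimination:
R2 <- R2 - (1)*R1:  [  0   4  -1 ]
R3: entry in column 1 is already 0 -> m_{31} = 0 (no row operation needed)
R3 <- R3 - (-3)*R2:  [  0   0  -5 ]
Multipliers (in order of application): m_{21} = 1, m_{31} = 0, m_{32} = -3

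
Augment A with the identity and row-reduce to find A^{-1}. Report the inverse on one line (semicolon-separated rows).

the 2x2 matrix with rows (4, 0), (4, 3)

inverse = [1/4 0; -1/3 1/3]

Gauss-Jordan on [A | I]:
R1 <- (1/4)*R1:  [   1    0  |  1/4    0 ]
R2 <- R2 - (4)*R1:  [  0   3  |  -1   1 ]
R2 <- (1/3)*R2:  [    0     1  |  -1/3   1/3 ]
Right block of [I | A^{-1}] is the inverse:
[  1/4    0 ]
[ -1/3  1/3 ]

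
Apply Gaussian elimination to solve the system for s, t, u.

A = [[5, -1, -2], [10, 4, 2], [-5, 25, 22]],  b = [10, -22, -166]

Forward elimination on [A|b]:
R2 <- R2 - (2)*R1:  [   0    6    6  -42 ]
R3 <- R3 - (-1)*R1:  [    0    24    20  -156 ]
R3 <- R3 - (4)*R2:  [  0   0  -4  12 ]
Row echelon form:
[ 5  -1  -2  |   10 ]
[ 0   6   6  |  -42 ]
[ 0   0  -4  |   12 ]
Back-substitution:
u = (12) / -4 = -3
t = (-42 - (6)*(-3)) / 6 = -4
s = (10 - (-1)*(-4) - (-2)*(-3)) / 5 = 0

(0, -4, -3)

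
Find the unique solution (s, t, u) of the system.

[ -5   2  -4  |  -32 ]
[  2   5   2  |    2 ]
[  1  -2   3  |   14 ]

Forward elimination on [A|b]:
R2 <- R2 - (-2/5)*R1:  [     0   29/5    2/5  -54/5 ]
R3 <- R3 - (-1/5)*R1:  [    0  -8/5  11/5  38/5 ]
R3 <- R3 - (-8/29)*R2:  [      0       0   67/29  134/29 ]
Row echelon form:
[ -5     2     -4  |     -32 ]
[  0  29/5    2/5  |   -54/5 ]
[  0     0  67/29  |  134/29 ]
Back-substitution:
u = (134/29) / (67/29) = 2
t = (-54/5 - (2/5)*(2)) / (29/5) = -2
s = (-32 - (2)*(-2) - (-4)*(2)) / -5 = 4

(4, -2, 2)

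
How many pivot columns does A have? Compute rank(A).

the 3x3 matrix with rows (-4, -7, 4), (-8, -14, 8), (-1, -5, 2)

rank(A) = 2

Row reduction:
R2 <- R2 - (2)*R1:  [ 0  0  0 ]
R3 <- R3 - (1/4)*R1:  [     0  -13/4      1 ]
R2 <-> R3   (pivot in column 2 was zero)
[ -4     -7  4 ]
[  0  -13/4  1 ]
[  0      0  0 ]
Row echelon form:
[ -4     -7  4 ]
[  0  -13/4  1 ]
[  0      0  0 ]
Nonzero rows / pivot columns: 2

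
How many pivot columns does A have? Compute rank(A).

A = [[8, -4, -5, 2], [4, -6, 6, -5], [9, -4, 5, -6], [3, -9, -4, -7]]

rank(A) = 4

Row reduction:
R2 <- R2 - (1/2)*R1:  [    0    -4  17/2    -6 ]
R3 <- R3 - (9/8)*R1:  [     0    1/2   85/8  -33/4 ]
R4 <- R4 - (3/8)*R1:  [     0  -15/2  -17/8  -31/4 ]
R3 <- R3 - (-1/8)*R2:  [      0       0  187/16      -9 ]
R4 <- R4 - (15/8)*R2:  [       0        0  -289/16      7/2 ]
R4 <- R4 - (-17/11)*R3:  [       0        0        0  -229/22 ]
Row echelon form:
[ 8  -4      -5        2 ]
[ 0  -4    17/2       -6 ]
[ 0   0  187/16       -9 ]
[ 0   0       0  -229/22 ]
Nonzero rows / pivot columns: 4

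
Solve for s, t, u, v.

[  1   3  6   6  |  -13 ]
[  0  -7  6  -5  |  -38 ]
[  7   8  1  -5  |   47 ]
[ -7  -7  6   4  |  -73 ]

(5, 2, -4, 0)

Forward elimination on [A|b]:
R3 <- R3 - (7)*R1:  [   0  -13  -41  -47  138 ]
R4 <- R4 - (-7)*R1:  [    0    14    48    46  -164 ]
R3 <- R3 - (13/7)*R2:  [      0       0  -365/7  -264/7  1460/7 ]
R4 <- R4 - (-2)*R2:  [    0     0    60    36  -240 ]
R4 <- R4 - (-84/73)*R3:  [       0        0        0  -540/73        0 ]
Row echelon form:
[ 1   3       6        6  |     -13 ]
[ 0  -7       6       -5  |     -38 ]
[ 0   0  -365/7   -264/7  |  1460/7 ]
[ 0   0       0  -540/73  |       0 ]
Back-substitution:
v = (0) / (-540/73) = 0
u = (1460/7 - (-264/7)*(0)) / (-365/7) = -4
t = (-38 - (6)*(-4) - (-5)*(0)) / -7 = 2
s = (-13 - (3)*(2) - (6)*(-4) - (6)*(0)) / 1 = 5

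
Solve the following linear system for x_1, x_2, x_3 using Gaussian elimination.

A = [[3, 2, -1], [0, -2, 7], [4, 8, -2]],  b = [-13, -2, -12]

(-5, 1, 0)

Forward elimination on [A|b]:
R3 <- R3 - (4/3)*R1:  [    0  16/3  -2/3  16/3 ]
R3 <- R3 - (-8/3)*R2:  [  0   0  18   0 ]
Row echelon form:
[ 3   2  -1  |  -13 ]
[ 0  -2   7  |   -2 ]
[ 0   0  18  |    0 ]
Back-substitution:
x_3 = (0) / 18 = 0
x_2 = (-2 - (7)*(0)) / -2 = 1
x_1 = (-13 - (2)*(1) - (-1)*(0)) / 3 = -5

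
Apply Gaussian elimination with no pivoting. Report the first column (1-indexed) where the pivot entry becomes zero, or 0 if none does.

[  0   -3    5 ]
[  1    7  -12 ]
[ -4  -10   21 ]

Naive forward elimination:
Pivot entry (1,1) is zero but row 2 has 1 in column 1 -> naive elimination stops; a row interchange (e.g. R1 <-> R2) would be required here.

first zero-pivot column = 1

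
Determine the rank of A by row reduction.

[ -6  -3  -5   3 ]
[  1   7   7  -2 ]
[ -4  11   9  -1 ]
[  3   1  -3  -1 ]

Row reduction:
R2 <- R2 - (-1/6)*R1:  [    0  13/2  37/6  -3/2 ]
R3 <- R3 - (2/3)*R1:  [    0    13  37/3    -3 ]
R4 <- R4 - (-1/2)*R1:  [     0   -1/2  -11/2    1/2 ]
R3 <- R3 - (2)*R2:  [ 0  0  0  0 ]
R4 <- R4 - (-1/13)*R2:  [       0        0  -196/39     5/13 ]
R3 <-> R4   (pivot in column 3 was zero)
[ -6    -3       -5     3 ]
[  0  13/2     37/6  -3/2 ]
[  0     0  -196/39  5/13 ]
[  0     0        0     0 ]
Row echelon form:
[ -6    -3       -5     3 ]
[  0  13/2     37/6  -3/2 ]
[  0     0  -196/39  5/13 ]
[  0     0        0     0 ]
Nonzero rows / pivot columns: 3

rank(A) = 3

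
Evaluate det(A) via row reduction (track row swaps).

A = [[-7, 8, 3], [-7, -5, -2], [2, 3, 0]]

Forward elimination:
R2 <- R2 - (1)*R1:  [   0  -13   -5 ]
R3 <- R3 - (-2/7)*R1:  [    0  37/7   6/7 ]
R3 <- R3 - (-37/91)*R2:  [       0        0  -107/91 ]
Upper-triangular form:
[ -7    8        3 ]
[  0  -13       -5 ]
[  0    0  -107/91 ]
det(A) = (-1)^0 * (-7) * (-13) * (-107/91) = -107  (0 row swaps -> sign +1)

det(A) = -107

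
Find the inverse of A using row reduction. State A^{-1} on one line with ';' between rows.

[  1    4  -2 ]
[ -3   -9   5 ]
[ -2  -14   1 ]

inverse = [-61/15 -8/5 -2/15; 7/15 1/5 -1/15; -8/5 -2/5 -1/5]

Gauss-Jordan on [A | I]:
R2 <- R2 - (-3)*R1:  [  0   3  -1  |   3   1   0 ]
R3 <- R3 - (-2)*R1:  [  0  -6  -3  |   2   0   1 ]
R2 <- (1/3)*R2:  [    0     1  -1/3  |     1   1/3     0 ]
R1 <- R1 - (4)*R2:  [    1     0  -2/3  |    -3  -4/3     0 ]
R3 <- R3 - (-6)*R2:  [  0   0  -5  |   8   2   1 ]
R3 <- (1/-5)*R3:  [    0     0     1  |  -8/5  -2/5  -1/5 ]
R1 <- R1 - (-2/3)*R3:  [      1       0       0  |  -61/15    -8/5   -2/15 ]
R2 <- R2 - (-1/3)*R3:  [     0      1      0  |   7/15    1/5  -1/15 ]
Right block of [I | A^{-1}] is the inverse:
[ -61/15  -8/5  -2/15 ]
[   7/15   1/5  -1/15 ]
[   -8/5  -2/5   -1/5 ]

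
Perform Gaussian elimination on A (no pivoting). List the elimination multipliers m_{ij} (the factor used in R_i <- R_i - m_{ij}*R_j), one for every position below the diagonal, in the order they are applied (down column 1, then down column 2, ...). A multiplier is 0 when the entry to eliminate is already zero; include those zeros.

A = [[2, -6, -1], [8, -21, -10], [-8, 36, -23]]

Forward elimination:
R2 <- R2 - (4)*R1:  [  0   3  -6 ]
R3 <- R3 - (-4)*R1:  [   0   12  -27 ]
R3 <- R3 - (4)*R2:  [  0   0  -3 ]
Multipliers (in order of application): m_{21} = 4, m_{31} = -4, m_{32} = 4

multipliers: 4, -4, 4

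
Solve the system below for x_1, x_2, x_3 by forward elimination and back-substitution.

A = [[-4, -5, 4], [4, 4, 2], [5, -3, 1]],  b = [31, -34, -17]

Forward elimination on [A|b]:
R2 <- R2 - (-1)*R1:  [  0  -1   6  -3 ]
R3 <- R3 - (-5/4)*R1:  [     0  -37/4      6   87/4 ]
R3 <- R3 - (37/4)*R2:  [     0      0  -99/2   99/2 ]
Row echelon form:
[ -4  -5      4  |    31 ]
[  0  -1      6  |    -3 ]
[  0   0  -99/2  |  99/2 ]
Back-substitution:
x_3 = (99/2) / (-99/2) = -1
x_2 = (-3 - (6)*(-1)) / -1 = -3
x_1 = (31 - (-5)*(-3) - (4)*(-1)) / -4 = -5

(-5, -3, -1)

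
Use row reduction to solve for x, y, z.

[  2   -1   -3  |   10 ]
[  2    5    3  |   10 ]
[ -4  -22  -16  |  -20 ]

(5, 0, 0)

Forward elimination on [A|b]:
R2 <- R2 - (1)*R1:  [ 0  6  6  0 ]
R3 <- R3 - (-2)*R1:  [   0  -24  -22    0 ]
R3 <- R3 - (-4)*R2:  [ 0  0  2  0 ]
Row echelon form:
[ 2  -1  -3  |  10 ]
[ 0   6   6  |   0 ]
[ 0   0   2  |   0 ]
Back-substitution:
z = (0) / 2 = 0
y = (0 - (6)*(0)) / 6 = 0
x = (10 - (-1)*(0) - (-3)*(0)) / 2 = 5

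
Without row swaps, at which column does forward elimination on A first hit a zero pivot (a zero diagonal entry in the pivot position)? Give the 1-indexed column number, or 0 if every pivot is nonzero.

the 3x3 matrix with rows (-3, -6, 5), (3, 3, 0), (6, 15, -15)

Naive forward elimination:
R2 <- R2 - (-1)*R1:  [  0  -3   5 ]
R3 <- R3 - (-2)*R1:  [  0   3  -5 ]
R3 <- R3 - (-1)*R2:  [ 0  0  0 ]
Matrix at this point:
[ -3  -6  5 ]
[  0  -3  5 ]
[  0   0  0 ]
Pivot entry (3,3) in the last row is zero and there are no rows below to swap with -> zero pivot in column 3 (A is singular).

first zero-pivot column = 3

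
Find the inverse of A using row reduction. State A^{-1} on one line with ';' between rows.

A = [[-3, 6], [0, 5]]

Gauss-Jordan on [A | I]:
R1 <- (1/-3)*R1:  [    1    -2  |  -1/3     0 ]
R2 <- (1/5)*R2:  [   0    1  |    0  1/5 ]
R1 <- R1 - (-2)*R2:  [    1     0  |  -1/3   2/5 ]
Right block of [I | A^{-1}] is the inverse:
[ -1/3  2/5 ]
[    0  1/5 ]

inverse = [-1/3 2/5; 0 1/5]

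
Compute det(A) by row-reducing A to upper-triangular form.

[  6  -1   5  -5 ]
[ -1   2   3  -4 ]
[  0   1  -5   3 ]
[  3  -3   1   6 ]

det(A) = -380

Forward elimination:
R2 <- R2 - (-1/6)*R1:  [     0   11/6   23/6  -29/6 ]
R4 <- R4 - (1/2)*R1:  [    0  -5/2  -3/2  17/2 ]
R3 <- R3 - (6/11)*R2:  [      0       0  -78/11   62/11 ]
R4 <- R4 - (-15/11)*R2:  [     0      0  41/11  21/11 ]
R4 <- R4 - (-41/78)*R3:  [      0       0       0  190/39 ]
Upper-triangular form:
[ 6    -1       5      -5 ]
[ 0  11/6    23/6   -29/6 ]
[ 0     0  -78/11   62/11 ]
[ 0     0       0  190/39 ]
det(A) = (-1)^0 * (6) * (11/6) * (-78/11) * (190/39) = -380  (0 row swaps -> sign +1)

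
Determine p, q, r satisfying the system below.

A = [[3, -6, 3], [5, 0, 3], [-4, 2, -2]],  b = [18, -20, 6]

(-4, -5, 0)

Forward elimination on [A|b]:
R2 <- R2 - (5/3)*R1:  [   0   10   -2  -50 ]
R3 <- R3 - (-4/3)*R1:  [  0  -6   2  30 ]
R3 <- R3 - (-3/5)*R2:  [   0    0  4/5    0 ]
Row echelon form:
[ 3  -6    3  |   18 ]
[ 0  10   -2  |  -50 ]
[ 0   0  4/5  |    0 ]
Back-substitution:
r = (0) / (4/5) = 0
q = (-50 - (-2)*(0)) / 10 = -5
p = (18 - (-6)*(-5) - (3)*(0)) / 3 = -4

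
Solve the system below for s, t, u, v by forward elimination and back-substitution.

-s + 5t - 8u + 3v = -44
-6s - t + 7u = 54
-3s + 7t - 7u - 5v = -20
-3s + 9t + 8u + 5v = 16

(-4, -2, 4, -2)

Forward elimination on [A|b]:
R2 <- R2 - (6)*R1:  [   0  -31   55  -18  318 ]
R3 <- R3 - (3)*R1:  [   0   -8   17  -14  112 ]
R4 <- R4 - (3)*R1:  [   0   -6   32   -4  148 ]
R3 <- R3 - (8/31)*R2:  [       0        0    87/31  -290/31   928/31 ]
R4 <- R4 - (6/31)*R2:  [       0        0   662/31   -16/31  2680/31 ]
R4 <- R4 - (662/87)*R3:  [      0       0       0   212/3  -424/3 ]
Row echelon form:
[ -1    5     -8        3  |     -44 ]
[  0  -31     55      -18  |     318 ]
[  0    0  87/31  -290/31  |  928/31 ]
[  0    0      0    212/3  |  -424/3 ]
Back-substitution:
v = (-424/3) / (212/3) = -2
u = (928/31 - (-290/31)*(-2)) / (87/31) = 4
t = (318 - (55)*(4) - (-18)*(-2)) / -31 = -2
s = (-44 - (5)*(-2) - (-8)*(4) - (3)*(-2)) / -1 = -4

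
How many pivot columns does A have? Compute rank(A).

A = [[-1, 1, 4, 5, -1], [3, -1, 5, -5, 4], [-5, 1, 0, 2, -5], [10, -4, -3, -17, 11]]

Row reduction:
R2 <- R2 - (-3)*R1:  [  0   2  17  10   1 ]
R3 <- R3 - (5)*R1:  [   0   -4  -20  -23    0 ]
R4 <- R4 - (-10)*R1:  [  0   6  37  33   1 ]
R3 <- R3 - (-2)*R2:  [  0   0  14  -3   2 ]
R4 <- R4 - (3)*R2:  [   0    0  -14    3   -2 ]
R4 <- R4 - (-1)*R3:  [ 0  0  0  0  0 ]
Row echelon form:
[ -1  1   4   5  -1 ]
[  0  2  17  10   1 ]
[  0  0  14  -3   2 ]
[  0  0   0   0   0 ]
Nonzero rows / pivot columns: 3

rank(A) = 3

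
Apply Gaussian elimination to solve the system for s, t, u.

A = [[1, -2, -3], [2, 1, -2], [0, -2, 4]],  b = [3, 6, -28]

(-4, 4, -5)

Forward elimination on [A|b]:
R2 <- R2 - (2)*R1:  [ 0  5  4  0 ]
R3 <- R3 - (-2/5)*R2:  [    0     0  28/5   -28 ]
Row echelon form:
[ 1  -2    -3  |    3 ]
[ 0   5     4  |    0 ]
[ 0   0  28/5  |  -28 ]
Back-substitution:
u = (-28) / (28/5) = -5
t = (0 - (4)*(-5)) / 5 = 4
s = (3 - (-2)*(4) - (-3)*(-5)) / 1 = -4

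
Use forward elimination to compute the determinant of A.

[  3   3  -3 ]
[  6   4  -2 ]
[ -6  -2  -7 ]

Forward elimination:
R2 <- R2 - (2)*R1:  [  0  -2   4 ]
R3 <- R3 - (-2)*R1:  [   0    4  -13 ]
R3 <- R3 - (-2)*R2:  [  0   0  -5 ]
Upper-triangular form:
[ 3   3  -3 ]
[ 0  -2   4 ]
[ 0   0  -5 ]
det(A) = (-1)^0 * (3) * (-2) * (-5) = 30  (0 row swaps -> sign +1)

det(A) = 30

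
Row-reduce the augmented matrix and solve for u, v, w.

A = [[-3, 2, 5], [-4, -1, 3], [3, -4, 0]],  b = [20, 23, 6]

Forward elimination on [A|b]:
R2 <- R2 - (4/3)*R1:  [     0  -11/3  -11/3  -11/3 ]
R3 <- R3 - (-1)*R1:  [  0  -2   5  26 ]
R3 <- R3 - (6/11)*R2:  [  0   0   7  28 ]
Row echelon form:
[ -3      2      5  |     20 ]
[  0  -11/3  -11/3  |  -11/3 ]
[  0      0      7  |     28 ]
Back-substitution:
w = (28) / 7 = 4
v = (-11/3 - (-11/3)*(4)) / (-11/3) = -3
u = (20 - (2)*(-3) - (5)*(4)) / -3 = -2

(-2, -3, 4)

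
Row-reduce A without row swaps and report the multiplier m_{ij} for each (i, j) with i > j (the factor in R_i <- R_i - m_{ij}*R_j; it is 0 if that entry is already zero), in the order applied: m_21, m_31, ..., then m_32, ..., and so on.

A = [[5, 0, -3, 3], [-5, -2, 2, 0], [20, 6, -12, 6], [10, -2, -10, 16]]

multipliers: -1, 4, 2, -3, 1, 1

Forward elimination:
R2 <- R2 - (-1)*R1:  [  0  -2  -1   3 ]
R3 <- R3 - (4)*R1:  [  0   6   0  -6 ]
R4 <- R4 - (2)*R1:  [  0  -2  -4  10 ]
R3 <- R3 - (-3)*R2:  [  0   0  -3   3 ]
R4 <- R4 - (1)*R2:  [  0   0  -3   7 ]
R4 <- R4 - (1)*R3:  [ 0  0  0  4 ]
Multipliers (in order of application): m_{21} = -1, m_{31} = 4, m_{41} = 2, m_{32} = -3, m_{42} = 1, m_{43} = 1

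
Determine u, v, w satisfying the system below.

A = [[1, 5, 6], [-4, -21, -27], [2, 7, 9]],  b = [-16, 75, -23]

(3, 1, -4)

Forward elimination on [A|b]:
R2 <- R2 - (-4)*R1:  [  0  -1  -3  11 ]
R3 <- R3 - (2)*R1:  [  0  -3  -3   9 ]
R3 <- R3 - (3)*R2:  [   0    0    6  -24 ]
Row echelon form:
[ 1   5   6  |  -16 ]
[ 0  -1  -3  |   11 ]
[ 0   0   6  |  -24 ]
Back-substitution:
w = (-24) / 6 = -4
v = (11 - (-3)*(-4)) / -1 = 1
u = (-16 - (5)*(1) - (6)*(-4)) / 1 = 3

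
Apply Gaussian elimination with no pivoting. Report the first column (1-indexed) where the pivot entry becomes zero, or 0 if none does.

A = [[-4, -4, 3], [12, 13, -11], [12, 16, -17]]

first zero-pivot column = 3

Naive forward elimination:
R2 <- R2 - (-3)*R1:  [  0   1  -2 ]
R3 <- R3 - (-3)*R1:  [  0   4  -8 ]
R3 <- R3 - (4)*R2:  [ 0  0  0 ]
Matrix at this point:
[ -4  -4   3 ]
[  0   1  -2 ]
[  0   0   0 ]
Pivot entry (3,3) in the last row is zero and there are no rows below to swap with -> zero pivot in column 3 (A is singular).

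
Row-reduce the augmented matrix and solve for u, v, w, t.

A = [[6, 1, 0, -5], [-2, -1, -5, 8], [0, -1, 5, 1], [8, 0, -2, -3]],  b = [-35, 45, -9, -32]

(-3, 3, -2, 4)

Forward elimination on [A|b]:
R2 <- R2 - (-1/3)*R1:  [     0   -2/3     -5   19/3  100/3 ]
R4 <- R4 - (4/3)*R1:  [    0  -4/3    -2  11/3  44/3 ]
R3 <- R3 - (3/2)*R2:  [     0      0   25/2  -17/2    -59 ]
R4 <- R4 - (2)*R2:  [   0    0    8   -9  -52 ]
R4 <- R4 - (16/25)*R3:  [       0        0        0   -89/25  -356/25 ]
Row echelon form:
[ 6     1     0      -5  |      -35 ]
[ 0  -2/3    -5    19/3  |    100/3 ]
[ 0     0  25/2   -17/2  |      -59 ]
[ 0     0     0  -89/25  |  -356/25 ]
Back-substitution:
t = (-356/25) / (-89/25) = 4
w = (-59 - (-17/2)*(4)) / (25/2) = -2
v = (100/3 - (-5)*(-2) - (19/3)*(4)) / (-2/3) = 3
u = (-35 - (1)*(3) - (-5)*(4)) / 6 = -3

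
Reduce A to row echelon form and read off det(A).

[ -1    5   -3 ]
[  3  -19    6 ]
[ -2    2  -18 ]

det(A) = -24

Forward elimination:
R2 <- R2 - (-3)*R1:  [  0  -4  -3 ]
R3 <- R3 - (2)*R1:  [   0   -8  -12 ]
R3 <- R3 - (2)*R2:  [  0   0  -6 ]
Upper-triangular form:
[ -1   5  -3 ]
[  0  -4  -3 ]
[  0   0  -6 ]
det(A) = (-1)^0 * (-1) * (-4) * (-6) = -24  (0 row swaps -> sign +1)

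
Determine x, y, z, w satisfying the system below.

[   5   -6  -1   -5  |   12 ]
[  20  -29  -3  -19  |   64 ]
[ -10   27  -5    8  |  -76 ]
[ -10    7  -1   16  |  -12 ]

Forward elimination on [A|b]:
R2 <- R2 - (4)*R1:  [  0  -5   1   1  16 ]
R3 <- R3 - (-2)*R1:  [   0   15   -7   -2  -52 ]
R4 <- R4 - (-2)*R1:  [  0  -5  -3   6  12 ]
R3 <- R3 - (-3)*R2:  [  0   0  -4   1  -4 ]
R4 <- R4 - (1)*R2:  [  0   0  -4   5  -4 ]
R4 <- R4 - (1)*R3:  [ 0  0  0  4  0 ]
Row echelon form:
[ 5  -6  -1  -5  |  12 ]
[ 0  -5   1   1  |  16 ]
[ 0   0  -4   1  |  -4 ]
[ 0   0   0   4  |   0 ]
Back-substitution:
w = (0) / 4 = 0
z = (-4 - (1)*(0)) / -4 = 1
y = (16 - (1)*(1) - (1)*(0)) / -5 = -3
x = (12 - (-6)*(-3) - (-1)*(1) - (-5)*(0)) / 5 = -1

(-1, -3, 1, 0)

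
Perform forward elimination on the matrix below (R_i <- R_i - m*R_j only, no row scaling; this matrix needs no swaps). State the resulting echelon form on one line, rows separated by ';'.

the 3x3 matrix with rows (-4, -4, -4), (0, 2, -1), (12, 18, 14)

REF = [-4 -4 -4; 0 2 -1; 0 0 5]

Forward elimination:
R3 <- R3 - (-3)*R1:  [ 0  6  2 ]
R3 <- R3 - (3)*R2:  [ 0  0  5 ]
Row echelon form:
[ -4  -4  -4 ]
[  0   2  -1 ]
[  0   0   5 ]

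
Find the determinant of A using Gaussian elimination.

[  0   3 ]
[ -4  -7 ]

Forward elimination:
R1 <-> R2   (pivot in column 1 was zero)
[ -4  -7 ]
[  0   3 ]
Upper-triangular form:
[ -4  -7 ]
[  0   3 ]
det(A) = (-1)^1 * (-4) * (3) = 12  (1 row swap -> sign -1)

det(A) = 12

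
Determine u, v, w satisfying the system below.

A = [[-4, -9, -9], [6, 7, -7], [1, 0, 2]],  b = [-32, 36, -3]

Forward elimination on [A|b]:
R2 <- R2 - (-3/2)*R1:  [     0  -13/2  -41/2    -12 ]
R3 <- R3 - (-1/4)*R1:  [    0  -9/4  -1/4   -11 ]
R3 <- R3 - (9/26)*R2:  [      0       0   89/13  -89/13 ]
Row echelon form:
[ -4     -9     -9  |     -32 ]
[  0  -13/2  -41/2  |     -12 ]
[  0      0  89/13  |  -89/13 ]
Back-substitution:
w = (-89/13) / (89/13) = -1
v = (-12 - (-41/2)*(-1)) / (-13/2) = 5
u = (-32 - (-9)*(5) - (-9)*(-1)) / -4 = -1

(-1, 5, -1)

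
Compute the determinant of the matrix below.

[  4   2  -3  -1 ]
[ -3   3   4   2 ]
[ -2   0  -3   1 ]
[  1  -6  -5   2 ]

det(A) = -350

Forward elimination:
R2 <- R2 - (-3/4)*R1:  [   0  9/2  7/4  5/4 ]
R3 <- R3 - (-1/2)*R1:  [    0     1  -9/2   1/2 ]
R4 <- R4 - (1/4)*R1:  [     0  -13/2  -17/4    9/4 ]
R3 <- R3 - (2/9)*R2:  [     0      0  -44/9    2/9 ]
R4 <- R4 - (-13/9)*R2:  [      0       0  -31/18   73/18 ]
R4 <- R4 - (31/88)*R3:  [      0       0       0  175/44 ]
Upper-triangular form:
[ 4    2     -3      -1 ]
[ 0  9/2    7/4     5/4 ]
[ 0    0  -44/9     2/9 ]
[ 0    0      0  175/44 ]
det(A) = (-1)^0 * (4) * (9/2) * (-44/9) * (175/44) = -350  (0 row swaps -> sign +1)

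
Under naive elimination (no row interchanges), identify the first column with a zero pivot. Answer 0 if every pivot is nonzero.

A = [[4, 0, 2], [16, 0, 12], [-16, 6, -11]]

first zero-pivot column = 2

Naive forward elimination:
R2 <- R2 - (4)*R1:  [ 0  0  4 ]
R3 <- R3 - (-4)*R1:  [  0   6  -3 ]
Matrix at this point:
[ 4  0   2 ]
[ 0  0   4 ]
[ 0  6  -3 ]
Pivot entry (2,2) is zero but row 3 has 6 in column 2 -> naive elimination stops; a row interchange (e.g. R2 <-> R3) would be required here.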